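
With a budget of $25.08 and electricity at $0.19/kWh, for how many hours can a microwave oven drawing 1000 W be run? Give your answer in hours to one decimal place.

Energy available = $25.08 ÷ $0.19/kWh = 132 kWh
Hours = 132 kWh ÷ 1 kW = 132.0 h

132.0 h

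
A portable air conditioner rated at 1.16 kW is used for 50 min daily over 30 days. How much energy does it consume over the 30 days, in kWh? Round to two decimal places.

Runtime = 50 min × 30 = 1500 min = 25 h
Energy = 1.16 kW × 25 h = 29 kWh

29.00 kWh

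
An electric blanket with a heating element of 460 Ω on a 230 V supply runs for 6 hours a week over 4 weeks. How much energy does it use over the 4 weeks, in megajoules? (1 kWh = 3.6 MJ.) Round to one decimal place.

Power = V²/R = 230²/460 = 115 W = 0.115 kW
Runtime = 6 h/week × 4 weeks = 24 h
Energy = 0.115 kW × 24 h = 2.76 kWh
= 2.76 × 3.6 MJ = 9.9 MJ

9.9 MJ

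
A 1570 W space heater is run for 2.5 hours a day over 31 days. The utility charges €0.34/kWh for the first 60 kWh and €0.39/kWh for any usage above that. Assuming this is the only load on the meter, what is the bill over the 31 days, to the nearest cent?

€44.45

Runtime = 2.5 h/day × 31 days = 77.5 h
Energy = 1.57 kW × 77.5 h = 121.675 kWh
Tier 1 (0–60 kWh): 60 × €0.34 = €20.4
Above 60 kWh: 61.675 × €0.39 = €24.05325
Bill = €44.45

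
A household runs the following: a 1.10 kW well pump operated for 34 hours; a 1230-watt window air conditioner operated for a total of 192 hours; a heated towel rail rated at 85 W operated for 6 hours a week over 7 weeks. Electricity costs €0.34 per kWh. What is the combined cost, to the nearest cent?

€94.22

well pump: 1.1 kW × 34 h = 37.4 kWh
window air conditioner: 1.23 kW × 192 h = 236.16 kWh
heated towel rail: Runtime = 6 h/week × 7 weeks = 42 h
heated towel rail: 0.085 kW × 42 h = 3.57 kWh
Total energy = 277.13 kWh
Cost = 277.13 × €0.34 = €94.22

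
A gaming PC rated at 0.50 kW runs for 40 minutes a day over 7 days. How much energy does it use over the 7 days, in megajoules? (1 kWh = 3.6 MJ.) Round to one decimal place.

Runtime = 40 min × 7 = 280 min = 4.666666… h
Energy = 0.5 kW × 4.666666… h = 2.333333… kWh
= 2.333333… × 3.6 MJ = 8.4 MJ

8.4 MJ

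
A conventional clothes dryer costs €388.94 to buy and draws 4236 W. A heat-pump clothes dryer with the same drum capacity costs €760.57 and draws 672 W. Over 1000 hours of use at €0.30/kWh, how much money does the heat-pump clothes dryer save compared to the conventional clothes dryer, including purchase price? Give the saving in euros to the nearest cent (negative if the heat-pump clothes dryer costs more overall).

€697.57

conventional clothes dryer: €388.94 + (4236/1000) kW × 1000 h × €0.30 = €388.94 + €1270.8 = €1659.74
heat-pump clothes dryer: €760.57 + (672/1000) kW × 1000 h × €0.30 = €760.57 + €201.6 = €962.17
Saving = €1659.74 − €962.17 = €697.57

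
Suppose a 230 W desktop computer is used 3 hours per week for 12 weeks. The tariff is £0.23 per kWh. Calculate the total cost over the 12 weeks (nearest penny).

£1.90

Runtime = 3 h/week × 12 weeks = 36 h
Energy = 0.23 kW × 36 h = 8.28 kWh
Cost = 8.28 kWh × £0.23/kWh = £1.90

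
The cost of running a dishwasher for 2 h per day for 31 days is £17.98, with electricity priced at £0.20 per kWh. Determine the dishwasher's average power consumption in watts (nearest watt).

Energy = £17.98 ÷ £0.20/kWh = 89.9 kWh
Runtime = 2 h/day × 31 days = 62 h
Power = 89.9 kWh ÷ 62 h = 1.45 kW = 1450 W

1450 W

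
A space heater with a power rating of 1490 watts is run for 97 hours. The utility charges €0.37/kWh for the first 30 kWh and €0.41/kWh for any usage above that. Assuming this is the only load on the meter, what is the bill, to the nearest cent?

€58.06

Energy = 1.49 kW × 97 h = 144.53 kWh
Tier 1 (0–30 kWh): 30 × €0.37 = €11.1
Above 30 kWh: 114.53 × €0.41 = €46.9573
Bill = €58.06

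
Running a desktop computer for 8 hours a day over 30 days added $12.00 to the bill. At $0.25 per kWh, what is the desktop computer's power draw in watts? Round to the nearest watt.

Energy = $12.00 ÷ $0.25/kWh = 48 kWh
Runtime = 8 h/day × 30 days = 240 h
Power = 48 kWh ÷ 240 h = 0.2 kW = 200 W

200 W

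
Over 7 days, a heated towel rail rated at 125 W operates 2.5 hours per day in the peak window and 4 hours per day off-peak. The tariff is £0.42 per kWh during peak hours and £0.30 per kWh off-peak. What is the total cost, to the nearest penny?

£1.97

Peak energy = 0.125 kW × 2.5 h × 7 = 2.1875 kWh
Off-peak energy = 0.125 kW × 4 h × 7 = 3.5 kWh
Cost = 2.1875 × £0.42 + 3.5 × £0.30 = £0.91875 + £1.05 = £1.97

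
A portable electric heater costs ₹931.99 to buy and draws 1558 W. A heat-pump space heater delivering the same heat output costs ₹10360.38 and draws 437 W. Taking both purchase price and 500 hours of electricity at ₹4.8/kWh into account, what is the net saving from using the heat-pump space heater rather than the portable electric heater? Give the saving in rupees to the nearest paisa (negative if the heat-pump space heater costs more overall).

-₹6737.99

portable electric heater: ₹931.99 + (1558/1000) kW × 500 h × ₹4.8 = ₹931.99 + ₹3739.2 = ₹4671.19
heat-pump space heater: ₹10360.38 + (437/1000) kW × 500 h × ₹4.8 = ₹10360.38 + ₹1048.8 = ₹11409.18
Saving = ₹4671.19 − ₹11409.18 = −₹6737.99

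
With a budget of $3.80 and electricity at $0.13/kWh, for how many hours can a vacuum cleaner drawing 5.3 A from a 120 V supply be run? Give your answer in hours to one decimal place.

Power = 5.3 A × 120 V = 636 W = 0.636 kW
Energy available = $3.80 ÷ $0.13/kWh = 29.2308 kWh
Hours = 29.2308 kWh ÷ 0.636 kW = 46.0 h

46.0 h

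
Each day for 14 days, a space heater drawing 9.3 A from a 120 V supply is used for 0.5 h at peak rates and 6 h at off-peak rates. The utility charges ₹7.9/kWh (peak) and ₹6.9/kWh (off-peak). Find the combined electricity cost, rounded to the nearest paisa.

₹708.55

Power = 9.3 A × 120 V = 1116 W = 1.116 kW
Peak energy = 1.116 kW × 0.5 h × 14 = 7.812 kWh
Off-peak energy = 1.116 kW × 6 h × 14 = 93.744 kWh
Cost = 7.812 × ₹7.9 + 93.744 × ₹6.9 = ₹61.7148 + ₹646.8336 = ₹708.55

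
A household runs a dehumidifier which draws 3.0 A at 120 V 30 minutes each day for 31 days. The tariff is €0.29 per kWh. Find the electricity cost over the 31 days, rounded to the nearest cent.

Power = 3.0 A × 120 V = 360 W = 0.36 kW
Runtime = 30 min × 31 = 930 min = 15.5 h
Energy = 0.36 kW × 15.5 h = 5.58 kWh
Cost = 5.58 kWh × €0.29/kWh = €1.62

€1.62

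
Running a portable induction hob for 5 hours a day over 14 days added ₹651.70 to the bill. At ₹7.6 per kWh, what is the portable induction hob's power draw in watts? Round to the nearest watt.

1225 W

Energy = ₹651.70 ÷ ₹7.6/kWh = 85.75 kWh
Runtime = 5 h/day × 14 days = 70 h
Power = 85.75 kWh ÷ 70 h = 1.225 kW = 1225 W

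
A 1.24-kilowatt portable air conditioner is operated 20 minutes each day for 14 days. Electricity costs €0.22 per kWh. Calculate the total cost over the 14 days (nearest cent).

€1.27

Runtime = 20 min × 14 = 280 min = 4.666666… h
Energy = 1.24 kW × 4.666666… h = 5.786666… kWh
Cost = 5.786666… kWh × €0.22/kWh = €1.27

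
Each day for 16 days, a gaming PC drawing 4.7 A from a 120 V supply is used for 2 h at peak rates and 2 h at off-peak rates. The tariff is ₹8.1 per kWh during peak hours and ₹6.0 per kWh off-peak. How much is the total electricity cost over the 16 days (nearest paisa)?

Power = 4.7 A × 120 V = 564 W = 0.564 kW
Peak energy = 0.564 kW × 2 h × 16 = 18.048 kWh
Off-peak energy = 0.564 kW × 2 h × 16 = 18.048 kWh
Cost = 18.048 × ₹8.1 + 18.048 × ₹6.0 = ₹146.1888 + ₹108.288 = ₹254.48

₹254.48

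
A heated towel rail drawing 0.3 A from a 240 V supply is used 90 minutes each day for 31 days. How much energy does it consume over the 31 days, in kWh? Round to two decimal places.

3.35 kWh

Power = 0.3 A × 240 V = 72 W = 0.072 kW
Runtime = 90 min × 31 = 2790 min = 46.5 h
Energy = 0.072 kW × 46.5 h = 3.348 kWh ≈ 3.35 kWh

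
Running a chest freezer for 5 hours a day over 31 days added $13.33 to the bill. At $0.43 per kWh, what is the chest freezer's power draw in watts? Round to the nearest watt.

Energy = $13.33 ÷ $0.43/kWh = 31 kWh
Runtime = 5 h/day × 31 days = 155 h
Power = 31 kWh ÷ 155 h = 0.2 kW = 200 W

200 W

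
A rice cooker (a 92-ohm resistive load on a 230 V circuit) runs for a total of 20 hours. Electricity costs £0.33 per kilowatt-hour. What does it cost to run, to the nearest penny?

£3.80

Power = V²/R = 230²/92 = 575 W = 0.575 kW
Energy = 0.575 kW × 20 h = 11.5 kWh
Cost = 11.5 kWh × £0.33/kWh = £3.80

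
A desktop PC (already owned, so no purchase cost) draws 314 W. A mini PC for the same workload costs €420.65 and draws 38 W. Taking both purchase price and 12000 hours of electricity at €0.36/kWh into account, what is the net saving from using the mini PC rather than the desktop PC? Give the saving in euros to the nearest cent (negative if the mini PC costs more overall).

€771.67

desktop PC: €0.00 + (314/1000) kW × 12000 h × €0.36 = €0.00 + €1356.48 = €1356.48
mini PC: €420.65 + (38/1000) kW × 12000 h × €0.36 = €420.65 + €164.16 = €584.81
Saving = €1356.48 − €584.81 = €771.67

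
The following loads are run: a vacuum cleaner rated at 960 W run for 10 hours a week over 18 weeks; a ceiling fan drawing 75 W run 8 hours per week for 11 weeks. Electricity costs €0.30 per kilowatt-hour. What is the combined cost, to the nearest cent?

vacuum cleaner: Runtime = 10 h/week × 18 weeks = 180 h
vacuum cleaner: 0.96 kW × 180 h = 172.8 kWh
ceiling fan: Runtime = 8 h/week × 11 weeks = 88 h
ceiling fan: 0.075 kW × 88 h = 6.6 kWh
Total energy = 179.4 kWh
Cost = 179.4 × €0.30 = €53.82

€53.82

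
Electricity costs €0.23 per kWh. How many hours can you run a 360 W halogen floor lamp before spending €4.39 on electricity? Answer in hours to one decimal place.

53.0 h

Energy available = €4.39 ÷ €0.23/kWh = 19.087 kWh
Hours = 19.087 kWh ÷ 0.36 kW = 53.0 h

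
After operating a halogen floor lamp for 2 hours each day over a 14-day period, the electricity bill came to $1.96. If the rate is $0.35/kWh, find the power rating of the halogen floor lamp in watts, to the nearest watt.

200 W

Energy = $1.96 ÷ $0.35/kWh = 5.6 kWh
Runtime = 2 h/day × 14 days = 28 h
Power = 5.6 kWh ÷ 28 h = 0.2 kW = 200 W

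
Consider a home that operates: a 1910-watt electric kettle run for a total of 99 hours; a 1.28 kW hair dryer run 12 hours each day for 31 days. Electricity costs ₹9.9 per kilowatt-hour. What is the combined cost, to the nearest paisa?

₹6585.98

electric kettle: 1.91 kW × 99 h = 189.09 kWh
hair dryer: Runtime = 12 h/day × 31 days = 372 h
hair dryer: 1.28 kW × 372 h = 476.16 kWh
Total energy = 665.25 kWh
Cost = 665.25 × ₹9.9 = ₹6585.98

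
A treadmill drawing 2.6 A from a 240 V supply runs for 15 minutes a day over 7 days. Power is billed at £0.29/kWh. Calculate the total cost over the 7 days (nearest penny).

£0.32

Power = 2.6 A × 240 V = 624 W = 0.624 kW
Runtime = 15 min × 7 = 105 min = 1.75 h
Energy = 0.624 kW × 1.75 h = 1.092 kWh
Cost = 1.092 kWh × £0.29/kWh = £0.32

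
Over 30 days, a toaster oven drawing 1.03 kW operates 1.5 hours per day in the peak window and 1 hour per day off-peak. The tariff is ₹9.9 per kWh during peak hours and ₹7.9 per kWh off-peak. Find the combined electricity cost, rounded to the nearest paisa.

Peak energy = 1.03 kW × 1.5 h × 30 = 46.35 kWh
Off-peak energy = 1.03 kW × 1 h × 30 = 30.9 kWh
Cost = 46.35 × ₹9.9 + 30.9 × ₹7.9 = ₹458.865 + ₹244.11 = ₹702.98

₹702.98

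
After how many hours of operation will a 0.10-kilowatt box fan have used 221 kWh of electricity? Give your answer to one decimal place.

Hours = 221 kWh ÷ 0.1 kW = 2210.0 h

2210.0 h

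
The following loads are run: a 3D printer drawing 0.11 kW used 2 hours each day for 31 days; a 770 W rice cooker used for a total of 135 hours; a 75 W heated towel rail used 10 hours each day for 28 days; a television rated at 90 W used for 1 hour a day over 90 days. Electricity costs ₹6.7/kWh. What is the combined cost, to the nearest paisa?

3D printer: Runtime = 2 h/day × 31 days = 62 h
3D printer: 0.11 kW × 62 h = 6.82 kWh
rice cooker: 0.77 kW × 135 h = 103.95 kWh
heated towel rail: Runtime = 10 h/day × 28 days = 280 h
heated towel rail: 0.075 kW × 280 h = 21 kWh
television: Runtime = 1 h/day × 90 days = 90 h
television: 0.09 kW × 90 h = 8.1 kWh
Total energy = 139.87 kWh
Cost = 139.87 × ₹6.7 = ₹937.13

₹937.13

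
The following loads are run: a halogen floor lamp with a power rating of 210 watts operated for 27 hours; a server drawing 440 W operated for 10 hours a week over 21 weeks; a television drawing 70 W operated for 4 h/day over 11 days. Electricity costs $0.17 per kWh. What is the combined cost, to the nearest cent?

$17.20

halogen floor lamp: 0.21 kW × 27 h = 5.67 kWh
server: Runtime = 10 h/week × 21 weeks = 210 h
server: 0.44 kW × 210 h = 92.4 kWh
television: Runtime = 4 h/day × 11 days = 44 h
television: 0.07 kW × 44 h = 3.08 kWh
Total energy = 101.15 kWh
Cost = 101.15 × $0.17 = $17.20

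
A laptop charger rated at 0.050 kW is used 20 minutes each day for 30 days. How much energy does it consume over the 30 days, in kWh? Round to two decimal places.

Runtime = 20 min × 30 = 600 min = 10 h
Energy = 0.05 kW × 10 h = 0.5 kWh

0.50 kWh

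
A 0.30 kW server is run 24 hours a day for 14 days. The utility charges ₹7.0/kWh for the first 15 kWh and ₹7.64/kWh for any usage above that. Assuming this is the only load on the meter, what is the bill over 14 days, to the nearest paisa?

₹760.51

Runtime = 24 h × 14 = 336 h
Energy = 0.3 kW × 336 h = 100.8 kWh
Tier 1 (0–15 kWh): 15 × ₹7.0 = ₹105
Above 15 kWh: 85.8 × ₹7.64 = ₹655.512
Bill = ₹760.51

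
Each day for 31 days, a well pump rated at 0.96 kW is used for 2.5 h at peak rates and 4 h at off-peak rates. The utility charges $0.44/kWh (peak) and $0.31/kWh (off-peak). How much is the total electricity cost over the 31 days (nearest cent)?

$69.64

Peak energy = 0.96 kW × 2.5 h × 31 = 74.4 kWh
Off-peak energy = 0.96 kW × 4 h × 31 = 119.04 kWh
Cost = 74.4 × $0.44 + 119.04 × $0.31 = $32.736 + $36.9024 = $69.64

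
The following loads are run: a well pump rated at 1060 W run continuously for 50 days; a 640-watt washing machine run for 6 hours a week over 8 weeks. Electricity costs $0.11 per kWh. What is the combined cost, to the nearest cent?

$143.30

well pump: Runtime = 24 h × 50 = 1200 h
well pump: 1.06 kW × 1200 h = 1272 kWh
washing machine: Runtime = 6 h/week × 8 weeks = 48 h
washing machine: 0.64 kW × 48 h = 30.72 kWh
Total energy = 1302.72 kWh
Cost = 1302.72 × $0.11 = $143.30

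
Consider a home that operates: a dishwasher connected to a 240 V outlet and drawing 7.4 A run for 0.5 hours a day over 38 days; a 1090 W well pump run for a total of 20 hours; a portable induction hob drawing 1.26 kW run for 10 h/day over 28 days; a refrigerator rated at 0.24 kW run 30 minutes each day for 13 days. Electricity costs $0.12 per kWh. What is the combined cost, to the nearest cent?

dishwasher: Power = 7.4 A × 240 V = 1776 W = 1.776 kW
dishwasher: Runtime = 0.5 h/day × 38 days = 19 h
dishwasher: 1.776 kW × 19 h = 33.744 kWh
well pump: 1.09 kW × 20 h = 21.8 kWh
portable induction hob: Runtime = 10 h/day × 28 days = 280 h
portable induction hob: 1.26 kW × 280 h = 352.8 kWh
refrigerator: Runtime = 30 min × 13 = 390 min = 6.5 h
refrigerator: 0.24 kW × 6.5 h = 1.56 kWh
Total energy = 409.904 kWh
Cost = 409.904 × $0.12 = $49.19

$49.19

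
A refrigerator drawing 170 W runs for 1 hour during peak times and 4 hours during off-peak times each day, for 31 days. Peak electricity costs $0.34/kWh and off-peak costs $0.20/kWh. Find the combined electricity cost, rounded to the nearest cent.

Peak energy = 0.17 kW × 1 h × 31 = 5.27 kWh
Off-peak energy = 0.17 kW × 4 h × 31 = 21.08 kWh
Cost = 5.27 × $0.34 + 21.08 × $0.20 = $1.7918 + $4.216 = $6.01

$6.01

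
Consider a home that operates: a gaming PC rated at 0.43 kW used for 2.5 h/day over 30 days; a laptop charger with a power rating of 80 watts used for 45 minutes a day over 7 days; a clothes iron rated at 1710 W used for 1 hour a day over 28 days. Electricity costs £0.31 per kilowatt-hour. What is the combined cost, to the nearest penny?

gaming PC: Runtime = 2.5 h/day × 30 days = 75 h
gaming PC: 0.43 kW × 75 h = 32.25 kWh
laptop charger: Runtime = 45 min × 7 = 315 min = 5.25 h
laptop charger: 0.08 kW × 5.25 h = 0.42 kWh
clothes iron: Runtime = 1 h/day × 28 days = 28 h
clothes iron: 1.71 kW × 28 h = 47.88 kWh
Total energy = 80.55 kWh
Cost = 80.55 × £0.31 = £24.97

£24.97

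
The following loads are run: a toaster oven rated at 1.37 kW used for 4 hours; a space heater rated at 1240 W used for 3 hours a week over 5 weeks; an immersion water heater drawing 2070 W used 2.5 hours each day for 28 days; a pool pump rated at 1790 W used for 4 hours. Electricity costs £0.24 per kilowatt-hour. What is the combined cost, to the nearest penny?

toaster oven: 1.37 kW × 4 h = 5.48 kWh
space heater: Runtime = 3 h/week × 5 weeks = 15 h
space heater: 1.24 kW × 15 h = 18.6 kWh
immersion water heater: Runtime = 2.5 h/day × 28 days = 70 h
immersion water heater: 2.07 kW × 70 h = 144.9 kWh
pool pump: 1.79 kW × 4 h = 7.16 kWh
Total energy = 176.14 kWh
Cost = 176.14 × £0.24 = £42.27

£42.27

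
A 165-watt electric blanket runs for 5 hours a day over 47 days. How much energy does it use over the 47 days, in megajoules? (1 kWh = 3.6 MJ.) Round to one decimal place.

139.6 MJ

Runtime = 5 h/day × 47 days = 235 h
Energy = 0.165 kW × 235 h = 38.775 kWh
= 38.775 × 3.6 MJ = 139.6 MJ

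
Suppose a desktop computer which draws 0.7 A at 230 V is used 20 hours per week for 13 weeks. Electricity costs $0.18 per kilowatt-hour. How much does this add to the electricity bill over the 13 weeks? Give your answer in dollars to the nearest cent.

$7.53

Power = 0.7 A × 230 V = 161 W = 0.161 kW
Runtime = 20 h/week × 13 weeks = 260 h
Energy = 0.161 kW × 260 h = 41.86 kWh
Cost = 41.86 kWh × $0.18/kWh = $7.53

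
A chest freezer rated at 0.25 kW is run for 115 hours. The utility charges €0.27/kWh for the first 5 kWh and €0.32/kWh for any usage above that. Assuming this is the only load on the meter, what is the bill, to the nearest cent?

Energy = 0.25 kW × 115 h = 28.75 kWh
Tier 1 (0–5 kWh): 5 × €0.27 = €1.35
Above 5 kWh: 23.75 × €0.32 = €7.6
Bill = €8.95

€8.95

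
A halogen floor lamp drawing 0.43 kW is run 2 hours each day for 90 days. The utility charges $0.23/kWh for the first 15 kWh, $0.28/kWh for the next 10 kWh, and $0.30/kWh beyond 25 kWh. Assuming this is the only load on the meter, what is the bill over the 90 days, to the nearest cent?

$21.97

Runtime = 2 h/day × 90 days = 180 h
Energy = 0.43 kW × 180 h = 77.4 kWh
Tier 1 (0–15 kWh): 15 × $0.23 = $3.45
Tier 2 (15–25 kWh): 10 × $0.28 = $2.8
Above 25 kWh: 52.4 × $0.30 = $15.72
Bill = $21.97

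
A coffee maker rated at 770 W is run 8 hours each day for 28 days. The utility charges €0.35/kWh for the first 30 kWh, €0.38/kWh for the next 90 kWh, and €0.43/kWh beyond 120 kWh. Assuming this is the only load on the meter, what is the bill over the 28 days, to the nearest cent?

Runtime = 8 h/day × 28 days = 224 h
Energy = 0.77 kW × 224 h = 172.48 kWh
Tier 1 (0–30 kWh): 30 × €0.35 = €10.5
Tier 2 (30–120 kWh): 90 × €0.38 = €34.2
Above 120 kWh: 52.48 × €0.43 = €22.5664
Bill = €67.27

€67.27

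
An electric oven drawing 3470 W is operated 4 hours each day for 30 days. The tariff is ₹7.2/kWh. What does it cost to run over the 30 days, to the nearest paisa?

Runtime = 4 h/day × 30 days = 120 h
Energy = 3.47 kW × 120 h = 416.4 kWh
Cost = 416.4 kWh × ₹7.2/kWh = ₹2998.08

₹2998.08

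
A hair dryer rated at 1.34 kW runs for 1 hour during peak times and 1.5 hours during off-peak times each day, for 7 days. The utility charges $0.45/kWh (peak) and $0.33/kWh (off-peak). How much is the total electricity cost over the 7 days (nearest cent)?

Peak energy = 1.34 kW × 1 h × 7 = 9.38 kWh
Off-peak energy = 1.34 kW × 1.5 h × 7 = 14.07 kWh
Cost = 9.38 × $0.45 + 14.07 × $0.33 = $4.221 + $4.6431 = $8.86

$8.86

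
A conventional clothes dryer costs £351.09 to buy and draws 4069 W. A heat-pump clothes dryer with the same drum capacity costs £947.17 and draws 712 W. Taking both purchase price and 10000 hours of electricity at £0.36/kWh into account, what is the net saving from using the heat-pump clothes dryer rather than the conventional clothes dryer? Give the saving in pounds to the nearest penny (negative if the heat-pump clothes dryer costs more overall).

£11489.12

conventional clothes dryer: £351.09 + (4069/1000) kW × 10000 h × £0.36 = £351.09 + £14648.4 = £14999.49
heat-pump clothes dryer: £947.17 + (712/1000) kW × 10000 h × £0.36 = £947.17 + £2563.2 = £3510.37
Saving = £14999.49 − £3510.37 = £11489.12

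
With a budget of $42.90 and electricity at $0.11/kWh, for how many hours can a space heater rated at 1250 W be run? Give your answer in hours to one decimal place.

Energy available = $42.90 ÷ $0.11/kWh = 390 kWh
Hours = 390 kWh ÷ 1.25 kW = 312.0 h

312.0 h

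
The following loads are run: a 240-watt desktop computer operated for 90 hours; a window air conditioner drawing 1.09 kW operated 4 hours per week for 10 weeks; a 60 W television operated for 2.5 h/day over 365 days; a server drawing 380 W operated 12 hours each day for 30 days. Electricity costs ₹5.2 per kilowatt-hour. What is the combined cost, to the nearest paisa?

desktop computer: 0.24 kW × 90 h = 21.6 kWh
window air conditioner: Runtime = 4 h/week × 10 weeks = 40 h
window air conditioner: 1.09 kW × 40 h = 43.6 kWh
television: Runtime = 2.5 h/day × 365 days = 912.5 h
television: 0.06 kW × 912.5 h = 54.75 kWh
server: Runtime = 12 h/day × 30 days = 360 h
server: 0.38 kW × 360 h = 136.8 kWh
Total energy = 256.75 kWh
Cost = 256.75 × ₹5.2 = ₹1335.10

₹1335.10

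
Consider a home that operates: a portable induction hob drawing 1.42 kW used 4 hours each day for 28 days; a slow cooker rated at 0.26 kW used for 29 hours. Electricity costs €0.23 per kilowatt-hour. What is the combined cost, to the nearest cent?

portable induction hob: Runtime = 4 h/day × 28 days = 112 h
portable induction hob: 1.42 kW × 112 h = 159.04 kWh
slow cooker: 0.26 kW × 29 h = 7.54 kWh
Total energy = 166.58 kWh
Cost = 166.58 × €0.23 = €38.31

€38.31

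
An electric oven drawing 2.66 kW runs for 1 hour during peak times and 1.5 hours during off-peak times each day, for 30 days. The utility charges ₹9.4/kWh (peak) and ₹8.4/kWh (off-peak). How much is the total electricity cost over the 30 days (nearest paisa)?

₹1755.60

Peak energy = 2.66 kW × 1 h × 30 = 79.8 kWh
Off-peak energy = 2.66 kW × 1.5 h × 30 = 119.7 kWh
Cost = 79.8 × ₹9.4 + 119.7 × ₹8.4 = ₹750.12 + ₹1005.48 = ₹1755.60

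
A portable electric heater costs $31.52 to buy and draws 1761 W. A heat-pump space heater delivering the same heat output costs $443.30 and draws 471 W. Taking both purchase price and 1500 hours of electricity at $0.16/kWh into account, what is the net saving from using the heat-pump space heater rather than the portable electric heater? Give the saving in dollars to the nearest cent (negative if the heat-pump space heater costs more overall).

portable electric heater: $31.52 + (1761/1000) kW × 1500 h × $0.16 = $31.52 + $422.64 = $454.16
heat-pump space heater: $443.30 + (471/1000) kW × 1500 h × $0.16 = $443.30 + $113.04 = $556.34
Saving = $454.16 − $556.34 = −$102.18

-$102.18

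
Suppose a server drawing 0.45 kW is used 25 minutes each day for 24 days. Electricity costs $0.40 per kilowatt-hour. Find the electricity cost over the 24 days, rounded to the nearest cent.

$1.80

Runtime = 25 min × 24 = 600 min = 10 h
Energy = 0.45 kW × 10 h = 4.5 kWh
Cost = 4.5 kWh × $0.40/kWh = $1.80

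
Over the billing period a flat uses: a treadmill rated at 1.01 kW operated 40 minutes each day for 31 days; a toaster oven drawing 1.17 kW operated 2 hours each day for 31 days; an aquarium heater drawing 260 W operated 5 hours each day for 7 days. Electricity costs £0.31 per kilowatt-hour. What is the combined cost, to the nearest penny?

treadmill: Runtime = 40 min × 31 = 1240 min = 20.666666… h
treadmill: 1.01 kW × 20.666666… h = 20.873333… kWh
toaster oven: Runtime = 2 h/day × 31 days = 62 h
toaster oven: 1.17 kW × 62 h = 72.54 kWh
aquarium heater: Runtime = 5 h/day × 7 days = 35 h
aquarium heater: 0.26 kW × 35 h = 9.1 kWh
Total energy = 102.513333… kWh
Cost = 102.513333… × £0.31 = £31.78

£31.78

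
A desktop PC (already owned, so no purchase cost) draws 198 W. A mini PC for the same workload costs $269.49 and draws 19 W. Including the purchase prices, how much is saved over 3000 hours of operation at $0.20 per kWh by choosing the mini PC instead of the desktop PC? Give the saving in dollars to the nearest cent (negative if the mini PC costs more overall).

desktop PC: $0.00 + (198/1000) kW × 3000 h × $0.20 = $0.00 + $118.8 = $118.8
mini PC: $269.49 + (19/1000) kW × 3000 h × $0.20 = $269.49 + $11.4 = $280.89
Saving = $118.8 − $280.89 = −$162.09

-$162.09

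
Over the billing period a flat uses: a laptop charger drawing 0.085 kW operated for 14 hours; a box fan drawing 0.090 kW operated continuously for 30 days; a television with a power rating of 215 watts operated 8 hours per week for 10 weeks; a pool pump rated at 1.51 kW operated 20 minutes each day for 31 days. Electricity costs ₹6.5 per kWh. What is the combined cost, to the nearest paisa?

laptop charger: 0.085 kW × 14 h = 1.19 kWh
box fan: Runtime = 24 h × 30 = 720 h
box fan: 0.09 kW × 720 h = 64.8 kWh
television: Runtime = 8 h/week × 10 weeks = 80 h
television: 0.215 kW × 80 h = 17.2 kWh
pool pump: Runtime = 20 min × 31 = 620 min = 10.333333… h
pool pump: 1.51 kW × 10.333333… h = 15.603333… kWh
Total energy = 98.793333… kWh
Cost = 98.793333… × ₹6.5 = ₹642.16

₹642.16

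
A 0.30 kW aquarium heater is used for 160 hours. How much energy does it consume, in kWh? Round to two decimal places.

Energy = 0.3 kW × 160 h = 48 kWh

48.00 kWh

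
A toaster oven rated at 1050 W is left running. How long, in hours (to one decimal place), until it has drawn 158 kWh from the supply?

Hours = 158 kWh ÷ 1.05 kW = 150.5 h

150.5 h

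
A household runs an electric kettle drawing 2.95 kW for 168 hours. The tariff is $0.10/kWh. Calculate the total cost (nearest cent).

Energy = 2.95 kW × 168 h = 495.6 kWh
Cost = 495.6 kWh × $0.10/kWh = $49.56

$49.56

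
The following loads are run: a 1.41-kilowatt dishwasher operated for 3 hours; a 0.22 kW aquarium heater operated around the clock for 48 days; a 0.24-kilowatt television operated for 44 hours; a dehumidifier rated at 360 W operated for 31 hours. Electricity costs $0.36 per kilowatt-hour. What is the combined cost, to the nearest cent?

dishwasher: 1.41 kW × 3 h = 4.23 kWh
aquarium heater: Runtime = 24 h × 48 = 1152 h
aquarium heater: 0.22 kW × 1152 h = 253.44 kWh
television: 0.24 kW × 44 h = 10.56 kWh
dehumidifier: 0.36 kW × 31 h = 11.16 kWh
Total energy = 279.39 kWh
Cost = 279.39 × $0.36 = $100.58

$100.58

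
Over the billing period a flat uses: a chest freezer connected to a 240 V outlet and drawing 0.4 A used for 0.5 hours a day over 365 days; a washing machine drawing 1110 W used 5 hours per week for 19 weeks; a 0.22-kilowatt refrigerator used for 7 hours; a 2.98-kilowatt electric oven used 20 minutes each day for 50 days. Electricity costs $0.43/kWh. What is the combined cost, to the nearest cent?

chest freezer: Power = 0.4 A × 240 V = 96 W = 0.096 kW
chest freezer: Runtime = 0.5 h/day × 365 days = 182.5 h
chest freezer: 0.096 kW × 182.5 h = 17.52 kWh
washing machine: Runtime = 5 h/week × 19 weeks = 95 h
washing machine: 1.11 kW × 95 h = 105.45 kWh
refrigerator: 0.22 kW × 7 h = 1.54 kWh
electric oven: Runtime = 20 min × 50 = 1000 min = 16.666666… h
electric oven: 2.98 kW × 16.666666… h = 49.666666… kWh
Total energy = 174.176666… kWh
Cost = 174.176666… × $0.43 = $74.90

$74.90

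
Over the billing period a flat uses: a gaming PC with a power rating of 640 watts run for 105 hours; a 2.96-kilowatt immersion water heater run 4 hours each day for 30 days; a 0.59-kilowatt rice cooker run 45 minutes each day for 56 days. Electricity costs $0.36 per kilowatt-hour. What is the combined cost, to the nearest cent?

gaming PC: 0.64 kW × 105 h = 67.2 kWh
immersion water heater: Runtime = 4 h/day × 30 days = 120 h
immersion water heater: 2.96 kW × 120 h = 355.2 kWh
rice cooker: Runtime = 45 min × 56 = 2520 min = 42 h
rice cooker: 0.59 kW × 42 h = 24.78 kWh
Total energy = 447.18 kWh
Cost = 447.18 × $0.36 = $160.98

$160.98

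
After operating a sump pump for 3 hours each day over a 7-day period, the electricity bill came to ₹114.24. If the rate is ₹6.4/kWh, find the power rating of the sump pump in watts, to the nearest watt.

Energy = ₹114.24 ÷ ₹6.4/kWh = 17.85 kWh
Runtime = 3 h/day × 7 days = 21 h
Power = 17.85 kWh ÷ 21 h = 0.85 kW = 850 W

850 W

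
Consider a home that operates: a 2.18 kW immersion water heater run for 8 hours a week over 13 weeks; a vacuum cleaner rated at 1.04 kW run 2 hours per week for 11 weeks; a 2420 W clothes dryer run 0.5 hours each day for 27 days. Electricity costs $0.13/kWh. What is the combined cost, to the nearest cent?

$36.70

immersion water heater: Runtime = 8 h/week × 13 weeks = 104 h
immersion water heater: 2.18 kW × 104 h = 226.72 kWh
vacuum cleaner: Runtime = 2 h/week × 11 weeks = 22 h
vacuum cleaner: 1.04 kW × 22 h = 22.88 kWh
clothes dryer: Runtime = 0.5 h/day × 27 days = 13.5 h
clothes dryer: 2.42 kW × 13.5 h = 32.67 kWh
Total energy = 282.27 kWh
Cost = 282.27 × $0.13 = $36.70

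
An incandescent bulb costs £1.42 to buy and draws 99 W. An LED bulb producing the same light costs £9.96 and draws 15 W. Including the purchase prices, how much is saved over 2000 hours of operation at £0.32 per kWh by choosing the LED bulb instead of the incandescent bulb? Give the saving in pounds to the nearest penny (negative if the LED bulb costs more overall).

incandescent bulb: £1.42 + (99/1000) kW × 2000 h × £0.32 = £1.42 + £63.36 = £64.78
LED bulb: £9.96 + (15/1000) kW × 2000 h × £0.32 = £9.96 + £9.6 = £19.56
Saving = £64.78 − £19.56 = £45.22

£45.22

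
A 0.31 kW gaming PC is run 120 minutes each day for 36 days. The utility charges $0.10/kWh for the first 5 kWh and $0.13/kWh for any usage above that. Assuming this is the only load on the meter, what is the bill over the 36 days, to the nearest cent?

$2.75

Runtime = 120 min × 36 = 4320 min = 72 h
Energy = 0.31 kW × 72 h = 22.32 kWh
Tier 1 (0–5 kWh): 5 × $0.10 = $0.5
Above 5 kWh: 17.32 × $0.13 = $2.2516
Bill = $2.75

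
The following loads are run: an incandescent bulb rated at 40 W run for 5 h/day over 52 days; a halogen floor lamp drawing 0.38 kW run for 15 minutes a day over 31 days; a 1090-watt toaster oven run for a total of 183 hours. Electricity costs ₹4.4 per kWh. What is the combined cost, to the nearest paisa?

incandescent bulb: Runtime = 5 h/day × 52 days = 260 h
incandescent bulb: 0.04 kW × 260 h = 10.4 kWh
halogen floor lamp: Runtime = 15 min × 31 = 465 min = 7.75 h
halogen floor lamp: 0.38 kW × 7.75 h = 2.945 kWh
toaster oven: 1.09 kW × 183 h = 199.47 kWh
Total energy = 212.815 kWh
Cost = 212.815 × ₹4.4 = ₹936.39

₹936.39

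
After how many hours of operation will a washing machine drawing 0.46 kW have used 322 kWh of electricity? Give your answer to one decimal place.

Hours = 322 kWh ÷ 0.46 kW = 700.0 h

700.0 h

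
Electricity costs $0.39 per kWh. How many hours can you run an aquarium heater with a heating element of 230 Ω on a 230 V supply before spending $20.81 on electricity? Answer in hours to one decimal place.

Power = V²/R = 230²/230 = 230 W = 0.23 kW
Energy available = $20.81 ÷ $0.39/kWh = 53.359 kWh
Hours = 53.359 kWh ÷ 0.23 kW = 232.0 h

232.0 h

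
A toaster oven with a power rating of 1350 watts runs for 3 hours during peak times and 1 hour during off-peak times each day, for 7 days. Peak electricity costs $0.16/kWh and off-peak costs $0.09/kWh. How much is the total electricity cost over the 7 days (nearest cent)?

Peak energy = 1.35 kW × 3 h × 7 = 28.35 kWh
Off-peak energy = 1.35 kW × 1 h × 7 = 9.45 kWh
Cost = 28.35 × $0.16 + 9.45 × $0.09 = $4.536 + $0.8505 = $5.39

$5.39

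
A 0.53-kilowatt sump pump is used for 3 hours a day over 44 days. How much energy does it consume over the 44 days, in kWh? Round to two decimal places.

Runtime = 3 h/day × 44 days = 132 h
Energy = 0.53 kW × 132 h = 69.96 kWh

69.96 kWh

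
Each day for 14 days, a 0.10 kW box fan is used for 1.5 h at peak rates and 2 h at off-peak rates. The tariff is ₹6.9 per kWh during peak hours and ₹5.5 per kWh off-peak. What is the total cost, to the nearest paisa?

Peak energy = 0.1 kW × 1.5 h × 14 = 2.1 kWh
Off-peak energy = 0.1 kW × 2 h × 14 = 2.8 kWh
Cost = 2.1 × ₹6.9 + 2.8 × ₹5.5 = ₹14.49 + ₹15.4 = ₹29.89

₹29.89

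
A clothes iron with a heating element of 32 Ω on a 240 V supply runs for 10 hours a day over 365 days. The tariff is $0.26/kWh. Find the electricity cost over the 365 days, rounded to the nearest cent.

Power = V²/R = 240²/32 = 1800 W = 1.8 kW
Runtime = 10 h/day × 365 days = 3650 h
Energy = 1.8 kW × 3650 h = 6570 kWh
Cost = 6570 kWh × $0.26/kWh = $1708.20

$1708.20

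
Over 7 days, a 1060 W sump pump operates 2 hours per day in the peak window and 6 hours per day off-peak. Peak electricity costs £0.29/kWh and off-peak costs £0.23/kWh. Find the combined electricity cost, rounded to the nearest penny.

£14.54

Peak energy = 1.06 kW × 2 h × 7 = 14.84 kWh
Off-peak energy = 1.06 kW × 6 h × 7 = 44.52 kWh
Cost = 14.84 × £0.29 + 44.52 × £0.23 = £4.3036 + £10.2396 = £14.54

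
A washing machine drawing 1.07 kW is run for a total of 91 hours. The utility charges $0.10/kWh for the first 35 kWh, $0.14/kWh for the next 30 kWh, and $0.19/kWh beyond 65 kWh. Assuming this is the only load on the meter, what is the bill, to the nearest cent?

Energy = 1.07 kW × 91 h = 97.37 kWh
Tier 1 (0–35 kWh): 35 × $0.10 = $3.5
Tier 2 (35–65 kWh): 30 × $0.14 = $4.2
Above 65 kWh: 32.37 × $0.19 = $6.1503
Bill = $13.85

$13.85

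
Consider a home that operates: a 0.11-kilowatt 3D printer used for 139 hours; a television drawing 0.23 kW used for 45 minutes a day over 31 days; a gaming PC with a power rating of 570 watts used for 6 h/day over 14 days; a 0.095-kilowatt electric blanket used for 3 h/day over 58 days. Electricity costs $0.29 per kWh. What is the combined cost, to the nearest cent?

3D printer: 0.11 kW × 139 h = 15.29 kWh
television: Runtime = 45 min × 31 = 1395 min = 23.25 h
television: 0.23 kW × 23.25 h = 5.3475 kWh
gaming PC: Runtime = 6 h/day × 14 days = 84 h
gaming PC: 0.57 kW × 84 h = 47.88 kWh
electric blanket: Runtime = 3 h/day × 58 days = 174 h
electric blanket: 0.095 kW × 174 h = 16.53 kWh
Total energy = 85.0475 kWh
Cost = 85.0475 × $0.29 = $24.66

$24.66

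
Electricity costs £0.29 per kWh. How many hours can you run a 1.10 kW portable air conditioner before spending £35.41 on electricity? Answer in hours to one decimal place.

111.0 h

Energy available = £35.41 ÷ £0.29/kWh = 122.1034 kWh
Hours = 122.1034 kWh ÷ 1.1 kW = 111.0 h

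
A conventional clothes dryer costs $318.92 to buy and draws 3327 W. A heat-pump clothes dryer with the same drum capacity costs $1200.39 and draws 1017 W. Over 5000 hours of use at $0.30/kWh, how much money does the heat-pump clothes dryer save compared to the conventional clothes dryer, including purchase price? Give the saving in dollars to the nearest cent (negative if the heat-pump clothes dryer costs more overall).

$2583.53

conventional clothes dryer: $318.92 + (3327/1000) kW × 5000 h × $0.30 = $318.92 + $4990.5 = $5309.42
heat-pump clothes dryer: $1200.39 + (1017/1000) kW × 5000 h × $0.30 = $1200.39 + $1525.5 = $2725.89
Saving = $5309.42 − $2725.89 = $2583.53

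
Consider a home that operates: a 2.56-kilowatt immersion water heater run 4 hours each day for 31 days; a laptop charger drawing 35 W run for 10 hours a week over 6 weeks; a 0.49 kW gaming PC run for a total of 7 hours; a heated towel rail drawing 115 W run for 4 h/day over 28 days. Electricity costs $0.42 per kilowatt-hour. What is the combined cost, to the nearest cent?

$141.06

immersion water heater: Runtime = 4 h/day × 31 days = 124 h
immersion water heater: 2.56 kW × 124 h = 317.44 kWh
laptop charger: Runtime = 10 h/week × 6 weeks = 60 h
laptop charger: 0.035 kW × 60 h = 2.1 kWh
gaming PC: 0.49 kW × 7 h = 3.43 kWh
heated towel rail: Runtime = 4 h/day × 28 days = 112 h
heated towel rail: 0.115 kW × 112 h = 12.88 kWh
Total energy = 335.85 kWh
Cost = 335.85 × $0.42 = $141.06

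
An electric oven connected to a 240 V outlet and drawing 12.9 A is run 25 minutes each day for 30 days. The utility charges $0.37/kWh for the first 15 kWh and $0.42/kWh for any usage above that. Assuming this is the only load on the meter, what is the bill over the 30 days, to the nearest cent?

Power = 12.9 A × 240 V = 3096 W = 3.096 kW
Runtime = 25 min × 30 = 750 min = 12.5 h
Energy = 3.096 kW × 12.5 h = 38.7 kWh
Tier 1 (0–15 kWh): 15 × $0.37 = $5.55
Above 15 kWh: 23.7 × $0.42 = $9.954
Bill = $15.50

$15.50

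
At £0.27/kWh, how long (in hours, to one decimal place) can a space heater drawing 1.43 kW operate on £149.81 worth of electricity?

Energy available = £149.81 ÷ £0.27/kWh = 554.8519 kWh
Hours = 554.8519 kWh ÷ 1.43 kW = 388.0 h

388.0 h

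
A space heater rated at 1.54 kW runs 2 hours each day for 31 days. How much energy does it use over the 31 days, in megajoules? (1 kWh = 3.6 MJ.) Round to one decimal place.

Runtime = 2 h/day × 31 days = 62 h
Energy = 1.54 kW × 62 h = 95.48 kWh
= 95.48 × 3.6 MJ = 343.7 MJ

343.7 MJ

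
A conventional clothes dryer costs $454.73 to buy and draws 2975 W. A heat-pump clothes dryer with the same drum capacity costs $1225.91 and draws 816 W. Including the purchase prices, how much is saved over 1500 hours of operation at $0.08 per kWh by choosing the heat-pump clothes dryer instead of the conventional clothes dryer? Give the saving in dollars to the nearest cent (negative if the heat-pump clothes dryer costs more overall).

-$512.10

conventional clothes dryer: $454.73 + (2975/1000) kW × 1500 h × $0.08 = $454.73 + $357 = $811.73
heat-pump clothes dryer: $1225.91 + (816/1000) kW × 1500 h × $0.08 = $1225.91 + $97.92 = $1323.83
Saving = $811.73 − $1323.83 = −$512.1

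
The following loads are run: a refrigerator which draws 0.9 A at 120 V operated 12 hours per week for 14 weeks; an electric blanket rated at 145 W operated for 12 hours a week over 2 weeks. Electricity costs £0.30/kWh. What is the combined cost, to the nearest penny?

£6.49

refrigerator: Power = 0.9 A × 120 V = 108 W = 0.108 kW
refrigerator: Runtime = 12 h/week × 14 weeks = 168 h
refrigerator: 0.108 kW × 168 h = 18.144 kWh
electric blanket: Runtime = 12 h/week × 2 weeks = 24 h
electric blanket: 0.145 kW × 24 h = 3.48 kWh
Total energy = 21.624 kWh
Cost = 21.624 × £0.30 = £6.49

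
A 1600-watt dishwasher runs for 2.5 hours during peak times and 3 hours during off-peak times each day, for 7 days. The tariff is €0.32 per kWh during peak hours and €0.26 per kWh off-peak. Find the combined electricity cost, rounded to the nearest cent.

Peak energy = 1.6 kW × 2.5 h × 7 = 28 kWh
Off-peak energy = 1.6 kW × 3 h × 7 = 33.6 kWh
Cost = 28 × €0.32 + 33.6 × €0.26 = €8.96 + €8.736 = €17.70

€17.70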